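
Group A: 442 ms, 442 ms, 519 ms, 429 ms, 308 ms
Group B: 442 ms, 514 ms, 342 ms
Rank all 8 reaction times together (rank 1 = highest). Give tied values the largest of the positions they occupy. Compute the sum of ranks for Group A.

Sorted (descending): 519, 514, 442, 442, 442, 429, 342, 308
The 3 values of 442 occupy positions 3–5 → each gets rank 5.
Group A values → pooled ranks: 442→5, 442→5, 519→1, 429→6, 308→8
Rank sum = 5 + 5 + 1 + 6 + 8 = 25

25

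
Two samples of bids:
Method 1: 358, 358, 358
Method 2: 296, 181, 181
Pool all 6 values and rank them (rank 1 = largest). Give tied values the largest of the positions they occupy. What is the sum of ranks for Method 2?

16

Sorted (descending): 358, 358, 358, 296, 181, 181
The 3 values of 358 occupy positions 1–3 → each gets rank 3.
The 2 values of 181 occupy positions 5–6 → each gets rank 6.
Method 2 values → pooled ranks: 296→4, 181→6, 181→6
Rank sum = 4 + 6 + 6 = 16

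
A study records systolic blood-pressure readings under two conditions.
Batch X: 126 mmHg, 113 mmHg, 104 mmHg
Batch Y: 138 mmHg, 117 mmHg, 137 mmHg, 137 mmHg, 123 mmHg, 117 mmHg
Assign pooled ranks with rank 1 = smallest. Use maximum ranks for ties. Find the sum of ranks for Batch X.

9

Sorted (ascending): 104, 113, 117, 117, 123, 126, 137, 137, 138
The 2 values of 117 occupy positions 3–4 → each gets rank 4.
The 2 values of 137 occupy positions 7–8 → each gets rank 8.
Batch X values → pooled ranks: 126→6, 113→2, 104→1
Rank sum = 6 + 2 + 1 = 9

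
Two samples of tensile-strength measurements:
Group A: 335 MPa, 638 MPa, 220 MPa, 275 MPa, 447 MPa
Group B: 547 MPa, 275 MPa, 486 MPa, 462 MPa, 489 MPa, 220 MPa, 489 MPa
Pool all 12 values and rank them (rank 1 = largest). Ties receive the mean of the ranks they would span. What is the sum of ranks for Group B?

Sorted (descending): 638, 547, 489, 489, 486, 462, 447, 335, 275, 275, 220, 220
The 2 values of 489 occupy positions 3–4 → average rank (3+4)/2 = 3.5.
The 2 values of 275 occupy positions 9–10 → average rank (9+10)/2 = 9.5.
The 2 values of 220 occupy positions 11–12 → average rank (11+12)/2 = 11.5.
Group B values → pooled ranks: 547→2, 275→9.5, 486→5, 462→6, 489→3.5, 220→11.5, 489→3.5
Rank sum = 2 + 9.5 + 5 + 6 + 3.5 + 11.5 + 3.5 = 41

41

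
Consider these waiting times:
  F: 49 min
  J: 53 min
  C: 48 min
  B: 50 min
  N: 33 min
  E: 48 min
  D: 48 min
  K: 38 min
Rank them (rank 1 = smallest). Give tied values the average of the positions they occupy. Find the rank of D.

Sorted (ascending): 33, 38, 48, 48, 48, 49, 50, 53
The 3 values of 48 occupy positions 3–5 → average rank 4.
D has value 48 min → rank 4.

4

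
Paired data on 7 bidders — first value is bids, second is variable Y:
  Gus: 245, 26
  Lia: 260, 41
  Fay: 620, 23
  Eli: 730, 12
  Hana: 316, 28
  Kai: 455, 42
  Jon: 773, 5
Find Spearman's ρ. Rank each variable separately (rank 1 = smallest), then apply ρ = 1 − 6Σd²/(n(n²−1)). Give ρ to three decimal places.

-0.679

Ranks of variable 1: 1, 2, 5, 6, 3, 4, 7
Ranks of variable 2: 4, 6, 3, 2, 5, 7, 1
d = r₁ − r₂: -3, -4, 2, 4, -2, -3, 6
d²: 9, 16, 4, 16, 4, 9, 36; Σd² = 94
ρ = 1 − 6·94/(7·48) = 1 − 564/336 = -0.679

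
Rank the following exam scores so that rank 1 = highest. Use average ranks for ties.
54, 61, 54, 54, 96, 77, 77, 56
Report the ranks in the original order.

7, 4, 7, 7, 1, 2.5, 2.5, 5

Sorted (descending): 96, 77, 77, 61, 56, 54, 54, 54
The 2 values of 77 occupy positions 2–3 → average rank (2+3)/2 = 2.5.
The 3 values of 54 occupy positions 6–8 → average rank 7.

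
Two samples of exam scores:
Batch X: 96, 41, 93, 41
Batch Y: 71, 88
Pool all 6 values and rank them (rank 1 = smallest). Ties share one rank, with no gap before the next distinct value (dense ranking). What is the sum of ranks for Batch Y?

5

Sorted (ascending): 41, 41, 71, 88, 93, 96
The 2 values of 41 share dense rank 1.
Remaining distinct values take the next consecutive integers.
Batch Y values → pooled ranks: 71→2, 88→3
Rank sum = 2 + 3 = 5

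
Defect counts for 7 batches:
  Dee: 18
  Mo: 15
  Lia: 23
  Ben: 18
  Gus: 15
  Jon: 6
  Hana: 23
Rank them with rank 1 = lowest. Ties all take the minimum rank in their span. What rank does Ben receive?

Sorted (ascending): 6, 15, 15, 18, 18, 23, 23
The 2 values of 15 occupy positions 2–3 → each gets rank 2.
The 2 values of 18 occupy positions 4–5 → each gets rank 4.
The 2 values of 23 occupy positions 6–7 → each gets rank 6.
Ben has value 18 → rank 4.

4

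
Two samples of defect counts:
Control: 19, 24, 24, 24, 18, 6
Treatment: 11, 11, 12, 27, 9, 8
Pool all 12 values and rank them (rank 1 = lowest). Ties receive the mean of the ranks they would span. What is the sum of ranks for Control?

46

Sorted (ascending): 6, 8, 9, 11, 11, 12, 18, 19, 24, 24, 24, 27
The 2 values of 11 occupy positions 4–5 → average rank (4+5)/2 = 4.5.
The 3 values of 24 occupy positions 9–11 → average rank 10.
Control values → pooled ranks: 19→8, 24→10, 24→10, 24→10, 18→7, 6→1
Rank sum = 8 + 10 + 10 + 10 + 7 + 1 = 46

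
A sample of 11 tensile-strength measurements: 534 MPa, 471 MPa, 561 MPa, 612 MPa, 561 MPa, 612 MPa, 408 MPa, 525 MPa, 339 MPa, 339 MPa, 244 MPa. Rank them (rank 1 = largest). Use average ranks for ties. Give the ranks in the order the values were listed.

Sorted (descending): 612, 612, 561, 561, 534, 525, 471, 408, 339, 339, 244
The 2 values of 612 occupy positions 1–2 → average rank (1+2)/2 = 1.5.
The 2 values of 561 occupy positions 3–4 → average rank (3+4)/2 = 3.5.
The 2 values of 339 occupy positions 9–10 → average rank (9+10)/2 = 9.5.

5, 7, 3.5, 1.5, 3.5, 1.5, 8, 6, 9.5, 9.5, 11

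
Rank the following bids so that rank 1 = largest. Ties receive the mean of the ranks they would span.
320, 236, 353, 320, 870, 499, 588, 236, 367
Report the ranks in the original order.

6.5, 8.5, 5, 6.5, 1, 3, 2, 8.5, 4

Sorted (descending): 870, 588, 499, 367, 353, 320, 320, 236, 236
The 2 values of 320 occupy positions 6–7 → average rank (6+7)/2 = 6.5.
The 2 values of 236 occupy positions 8–9 → average rank (8+9)/2 = 8.5.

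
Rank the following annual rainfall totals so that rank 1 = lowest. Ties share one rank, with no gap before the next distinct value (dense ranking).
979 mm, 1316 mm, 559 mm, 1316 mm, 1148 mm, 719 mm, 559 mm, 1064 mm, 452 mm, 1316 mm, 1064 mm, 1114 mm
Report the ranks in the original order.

Sorted (ascending): 452, 559, 559, 719, 979, 1064, 1064, 1114, 1148, 1316, 1316, 1316
The 2 values of 559 share dense rank 2.
The 2 values of 1064 share dense rank 5.
The 3 values of 1316 share dense rank 8.
Remaining distinct values take the next consecutive integers.

4, 8, 2, 8, 7, 3, 2, 5, 1, 8, 5, 6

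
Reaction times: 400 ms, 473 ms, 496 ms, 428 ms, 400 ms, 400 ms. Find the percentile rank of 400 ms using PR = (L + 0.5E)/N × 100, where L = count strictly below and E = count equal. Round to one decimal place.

25.0

N = 6.
Strictly below 400: 0. Equal to 400: 3.
PR = (0 + 0.5·3)/6 × 100 = 25.0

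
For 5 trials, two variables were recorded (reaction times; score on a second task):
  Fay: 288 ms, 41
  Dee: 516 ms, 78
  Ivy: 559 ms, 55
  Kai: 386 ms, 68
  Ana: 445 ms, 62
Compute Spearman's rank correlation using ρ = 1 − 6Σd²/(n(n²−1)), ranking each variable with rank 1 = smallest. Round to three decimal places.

Ranks of variable 1: 1, 4, 5, 2, 3
Ranks of variable 2: 1, 5, 2, 4, 3
d = r₁ − r₂: 0, -1, 3, -2, 0
d²: 0, 1, 9, 4, 0; Σd² = 14
ρ = 1 − 6·14/(5·24) = 1 − 84/120 = 0.300

0.300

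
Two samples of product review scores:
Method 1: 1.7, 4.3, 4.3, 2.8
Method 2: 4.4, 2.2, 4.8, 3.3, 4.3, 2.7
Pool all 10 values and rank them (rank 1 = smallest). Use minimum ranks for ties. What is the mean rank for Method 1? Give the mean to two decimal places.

Sorted (ascending): 1.7, 2.2, 2.7, 2.8, 3.3, 4.3, 4.3, 4.3, 4.4, 4.8
The 3 values of 4.3 occupy positions 6–8 → each gets rank 6.
Method 1 values → pooled ranks: 1.7→1, 4.3→6, 4.3→6, 2.8→4
Mean rank = (1 + 6 + 6 + 4) / 4 = 4.25

4.25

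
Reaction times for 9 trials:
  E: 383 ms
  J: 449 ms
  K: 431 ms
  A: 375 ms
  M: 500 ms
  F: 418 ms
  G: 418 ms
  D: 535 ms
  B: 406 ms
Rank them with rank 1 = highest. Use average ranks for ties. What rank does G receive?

Sorted (descending): 535, 500, 449, 431, 418, 418, 406, 383, 375
The 2 values of 418 occupy positions 5–6 → average rank (5+6)/2 = 5.5.
G has value 418 ms → rank 5.5.

5.5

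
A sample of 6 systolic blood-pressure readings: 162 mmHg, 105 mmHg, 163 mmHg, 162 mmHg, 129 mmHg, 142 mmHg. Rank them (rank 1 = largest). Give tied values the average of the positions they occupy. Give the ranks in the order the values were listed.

2.5, 6, 1, 2.5, 5, 4

Sorted (descending): 163, 162, 162, 142, 129, 105
The 2 values of 162 occupy positions 2–3 → average rank (2+3)/2 = 2.5.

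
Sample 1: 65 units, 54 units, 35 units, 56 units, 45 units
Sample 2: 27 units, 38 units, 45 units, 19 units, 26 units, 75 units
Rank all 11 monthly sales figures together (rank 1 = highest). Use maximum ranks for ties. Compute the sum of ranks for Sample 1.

23

Sorted (descending): 75, 65, 56, 54, 45, 45, 38, 35, 27, 26, 19
The 2 values of 45 occupy positions 5–6 → each gets rank 6.
Sample 1 values → pooled ranks: 65→2, 54→4, 35→8, 56→3, 45→6
Rank sum = 2 + 4 + 8 + 3 + 6 = 23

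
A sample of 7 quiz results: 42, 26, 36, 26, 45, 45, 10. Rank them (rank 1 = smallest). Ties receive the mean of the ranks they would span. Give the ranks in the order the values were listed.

5, 2.5, 4, 2.5, 6.5, 6.5, 1

Sorted (ascending): 10, 26, 26, 36, 42, 45, 45
The 2 values of 26 occupy positions 2–3 → average rank (2+3)/2 = 2.5.
The 2 values of 45 occupy positions 6–7 → average rank (6+7)/2 = 6.5.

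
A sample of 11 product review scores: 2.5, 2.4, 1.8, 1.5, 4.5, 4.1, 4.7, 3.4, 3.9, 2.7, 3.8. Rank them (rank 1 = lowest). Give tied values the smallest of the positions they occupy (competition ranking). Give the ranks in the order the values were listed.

Sorted (ascending): 1.5, 1.8, 2.4, 2.5, 2.7, 3.4, 3.8, 3.9, 4.1, 4.5, 4.7
No ties — each value takes its position as its rank.

4, 3, 2, 1, 10, 9, 11, 6, 8, 5, 7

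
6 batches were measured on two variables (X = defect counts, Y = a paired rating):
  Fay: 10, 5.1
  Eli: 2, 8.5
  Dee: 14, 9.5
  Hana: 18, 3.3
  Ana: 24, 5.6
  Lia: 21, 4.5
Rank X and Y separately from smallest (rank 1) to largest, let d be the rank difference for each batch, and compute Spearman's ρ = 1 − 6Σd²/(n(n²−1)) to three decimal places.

Ranks of variable 1: 2, 1, 3, 4, 6, 5
Ranks of variable 2: 3, 5, 6, 1, 4, 2
d = r₁ − r₂: -1, -4, -3, 3, 2, 3
d²: 1, 16, 9, 9, 4, 9; Σd² = 48
ρ = 1 − 6·48/(6·35) = 1 − 288/210 = -0.371

-0.371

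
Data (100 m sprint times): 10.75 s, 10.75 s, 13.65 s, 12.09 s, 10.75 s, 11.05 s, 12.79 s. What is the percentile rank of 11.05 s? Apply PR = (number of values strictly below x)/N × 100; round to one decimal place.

42.9

N = 7.
Strictly below 11.05: 3. Equal to 11.05: 1.
PR = 3/7 × 100 = 42.9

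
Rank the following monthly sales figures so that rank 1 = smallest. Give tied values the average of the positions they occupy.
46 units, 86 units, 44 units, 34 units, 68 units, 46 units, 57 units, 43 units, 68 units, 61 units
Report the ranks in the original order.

Sorted (ascending): 34, 43, 44, 46, 46, 57, 61, 68, 68, 86
The 2 values of 46 occupy positions 4–5 → average rank (4+5)/2 = 4.5.
The 2 values of 68 occupy positions 8–9 → average rank (8+9)/2 = 8.5.

4.5, 10, 3, 1, 8.5, 4.5, 6, 2, 8.5, 7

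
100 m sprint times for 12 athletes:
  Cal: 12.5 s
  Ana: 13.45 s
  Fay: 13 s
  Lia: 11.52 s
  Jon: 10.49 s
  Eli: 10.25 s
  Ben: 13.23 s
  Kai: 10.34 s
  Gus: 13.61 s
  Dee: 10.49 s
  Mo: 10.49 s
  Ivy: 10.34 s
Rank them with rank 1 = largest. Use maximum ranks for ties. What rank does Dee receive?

9

Sorted (descending): 13.61, 13.45, 13.23, 13, 12.5, 11.52, 10.49, 10.49, 10.49, 10.34, 10.34, 10.25
The 3 values of 10.49 occupy positions 7–9 → each gets rank 9.
The 2 values of 10.34 occupy positions 10–11 → each gets rank 11.
Dee has value 10.49 s → rank 9.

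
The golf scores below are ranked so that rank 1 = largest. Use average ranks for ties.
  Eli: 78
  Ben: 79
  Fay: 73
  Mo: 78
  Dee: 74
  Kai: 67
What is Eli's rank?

Sorted (descending): 79, 78, 78, 74, 73, 67
The 2 values of 78 occupy positions 2–3 → average rank (2+3)/2 = 2.5.
Eli has value 78 → rank 2.5.

2.5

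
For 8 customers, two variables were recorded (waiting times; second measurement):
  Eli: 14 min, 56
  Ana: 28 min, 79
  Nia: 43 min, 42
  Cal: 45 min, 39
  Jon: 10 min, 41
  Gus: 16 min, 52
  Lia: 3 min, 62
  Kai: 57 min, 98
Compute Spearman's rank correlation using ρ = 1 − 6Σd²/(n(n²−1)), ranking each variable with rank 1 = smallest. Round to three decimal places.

Ranks of variable 1: 3, 5, 6, 7, 2, 4, 1, 8
Ranks of variable 2: 5, 7, 3, 1, 2, 4, 6, 8
d = r₁ − r₂: -2, -2, 3, 6, 0, 0, -5, 0
d²: 4, 4, 9, 36, 0, 0, 25, 0; Σd² = 78
ρ = 1 − 6·78/(8·63) = 1 − 468/504 = 0.071

0.071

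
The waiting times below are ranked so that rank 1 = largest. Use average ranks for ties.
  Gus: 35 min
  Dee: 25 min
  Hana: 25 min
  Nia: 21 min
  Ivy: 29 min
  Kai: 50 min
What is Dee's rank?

Sorted (descending): 50, 35, 29, 25, 25, 21
The 2 values of 25 occupy positions 4–5 → average rank (4+5)/2 = 4.5.
Dee has value 25 min → rank 4.5.

4.5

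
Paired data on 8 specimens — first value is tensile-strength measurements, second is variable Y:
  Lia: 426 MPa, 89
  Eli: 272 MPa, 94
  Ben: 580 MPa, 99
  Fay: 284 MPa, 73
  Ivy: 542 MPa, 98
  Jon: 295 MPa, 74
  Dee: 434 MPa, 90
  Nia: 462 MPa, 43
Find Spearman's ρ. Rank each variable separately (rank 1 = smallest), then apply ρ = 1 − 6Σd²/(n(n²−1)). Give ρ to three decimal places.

Ranks of variable 1: 4, 1, 8, 2, 7, 3, 5, 6
Ranks of variable 2: 4, 6, 8, 2, 7, 3, 5, 1
d = r₁ − r₂: 0, -5, 0, 0, 0, 0, 0, 5
d²: 0, 25, 0, 0, 0, 0, 0, 25; Σd² = 50
ρ = 1 − 6·50/(8·63) = 1 − 300/504 = 0.405

0.405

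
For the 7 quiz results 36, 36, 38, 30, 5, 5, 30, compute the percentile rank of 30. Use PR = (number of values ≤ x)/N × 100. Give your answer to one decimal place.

N = 7.
Strictly below 30: 2. Equal to 30: 2.
PR = 4/7 × 100 = 57.1

57.1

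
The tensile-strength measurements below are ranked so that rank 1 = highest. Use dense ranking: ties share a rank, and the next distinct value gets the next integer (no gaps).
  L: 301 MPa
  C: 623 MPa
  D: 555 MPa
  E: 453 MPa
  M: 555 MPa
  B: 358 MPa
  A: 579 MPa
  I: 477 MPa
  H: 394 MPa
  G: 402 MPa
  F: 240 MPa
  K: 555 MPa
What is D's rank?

3

Sorted (descending): 623, 579, 555, 555, 555, 477, 453, 402, 394, 358, 301, 240
The 3 values of 555 share dense rank 3.
Remaining distinct values take the next consecutive integers.
D has value 555 MPa → rank 3.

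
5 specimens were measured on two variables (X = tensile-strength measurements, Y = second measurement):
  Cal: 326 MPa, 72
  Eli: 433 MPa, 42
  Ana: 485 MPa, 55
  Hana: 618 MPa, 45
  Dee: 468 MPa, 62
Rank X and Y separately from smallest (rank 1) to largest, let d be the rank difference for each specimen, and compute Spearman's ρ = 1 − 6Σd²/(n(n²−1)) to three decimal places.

Ranks of variable 1: 1, 2, 4, 5, 3
Ranks of variable 2: 5, 1, 3, 2, 4
d = r₁ − r₂: -4, 1, 1, 3, -1
d²: 16, 1, 1, 9, 1; Σd² = 28
ρ = 1 − 6·28/(5·24) = 1 − 168/120 = -0.400

-0.400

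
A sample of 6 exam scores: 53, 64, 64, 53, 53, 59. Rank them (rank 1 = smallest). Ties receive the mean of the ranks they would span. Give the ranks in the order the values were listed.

Sorted (ascending): 53, 53, 53, 59, 64, 64
The 3 values of 53 occupy positions 1–3 → average rank 2.
The 2 values of 64 occupy positions 5–6 → average rank (5+6)/2 = 5.5.

2, 5.5, 5.5, 2, 2, 4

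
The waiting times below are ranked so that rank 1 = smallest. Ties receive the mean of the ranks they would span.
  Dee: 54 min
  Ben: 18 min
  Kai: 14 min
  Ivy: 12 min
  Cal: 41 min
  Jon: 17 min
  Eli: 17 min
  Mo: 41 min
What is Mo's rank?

Sorted (ascending): 12, 14, 17, 17, 18, 41, 41, 54
The 2 values of 17 occupy positions 3–4 → average rank (3+4)/2 = 3.5.
The 2 values of 41 occupy positions 6–7 → average rank (6+7)/2 = 6.5.
Mo has value 41 min → rank 6.5.

6.5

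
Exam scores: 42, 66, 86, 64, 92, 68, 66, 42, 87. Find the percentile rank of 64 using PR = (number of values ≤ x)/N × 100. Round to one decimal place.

N = 9.
Strictly below 64: 2. Equal to 64: 1.
PR = 3/9 × 100 = 33.3

33.3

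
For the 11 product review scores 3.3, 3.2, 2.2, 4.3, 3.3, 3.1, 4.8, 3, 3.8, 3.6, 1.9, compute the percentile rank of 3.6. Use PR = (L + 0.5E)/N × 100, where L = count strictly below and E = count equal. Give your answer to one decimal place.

68.2

N = 11.
Strictly below 3.6: 7. Equal to 3.6: 1.
PR = (7 + 0.5·1)/11 × 100 = 68.2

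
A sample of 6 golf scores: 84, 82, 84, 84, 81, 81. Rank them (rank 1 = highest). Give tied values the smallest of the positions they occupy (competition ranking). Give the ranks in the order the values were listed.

1, 4, 1, 1, 5, 5

Sorted (descending): 84, 84, 84, 82, 81, 81
The 3 values of 84 occupy positions 1–3 → each gets rank 1.
The 2 values of 81 occupy positions 5–6 → each gets rank 5.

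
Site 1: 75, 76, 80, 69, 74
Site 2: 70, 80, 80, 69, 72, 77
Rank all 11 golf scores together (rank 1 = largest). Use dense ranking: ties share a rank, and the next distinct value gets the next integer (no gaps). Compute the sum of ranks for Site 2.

25

Sorted (descending): 80, 80, 80, 77, 76, 75, 74, 72, 70, 69, 69
The 3 values of 80 share dense rank 1.
The 2 values of 69 share dense rank 8.
Remaining distinct values take the next consecutive integers.
Site 2 values → pooled ranks: 70→7, 80→1, 80→1, 69→8, 72→6, 77→2
Rank sum = 7 + 1 + 1 + 8 + 6 + 2 = 25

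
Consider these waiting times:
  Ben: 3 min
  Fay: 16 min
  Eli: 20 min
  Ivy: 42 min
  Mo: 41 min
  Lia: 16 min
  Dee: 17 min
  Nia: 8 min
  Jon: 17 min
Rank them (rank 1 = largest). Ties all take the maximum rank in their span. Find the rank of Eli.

3

Sorted (descending): 42, 41, 20, 17, 17, 16, 16, 8, 3
The 2 values of 17 occupy positions 4–5 → each gets rank 5.
The 2 values of 16 occupy positions 6–7 → each gets rank 7.
Eli has value 20 min → rank 3.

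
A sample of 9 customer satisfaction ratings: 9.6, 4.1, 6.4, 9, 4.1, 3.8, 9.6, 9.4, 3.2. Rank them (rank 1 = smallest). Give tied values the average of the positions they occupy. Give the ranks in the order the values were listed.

Sorted (ascending): 3.2, 3.8, 4.1, 4.1, 6.4, 9, 9.4, 9.6, 9.6
The 2 values of 4.1 occupy positions 3–4 → average rank (3+4)/2 = 3.5.
The 2 values of 9.6 occupy positions 8–9 → average rank (8+9)/2 = 8.5.

8.5, 3.5, 5, 6, 3.5, 2, 8.5, 7, 1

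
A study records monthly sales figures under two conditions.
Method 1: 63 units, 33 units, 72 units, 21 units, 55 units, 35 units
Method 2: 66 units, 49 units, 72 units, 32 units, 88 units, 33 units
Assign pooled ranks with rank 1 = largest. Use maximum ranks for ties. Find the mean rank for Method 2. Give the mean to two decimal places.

6.00

Sorted (descending): 88, 72, 72, 66, 63, 55, 49, 35, 33, 33, 32, 21
The 2 values of 72 occupy positions 2–3 → each gets rank 3.
The 2 values of 33 occupy positions 9–10 → each gets rank 10.
Method 2 values → pooled ranks: 66→4, 49→7, 72→3, 32→11, 88→1, 33→10
Mean rank = (4 + 7 + 3 + 11 + 1 + 10) / 6 = 6.00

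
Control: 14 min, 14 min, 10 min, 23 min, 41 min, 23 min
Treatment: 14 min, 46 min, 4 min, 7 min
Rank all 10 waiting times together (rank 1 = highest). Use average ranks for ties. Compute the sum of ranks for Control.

29

Sorted (descending): 46, 41, 23, 23, 14, 14, 14, 10, 7, 4
The 2 values of 23 occupy positions 3–4 → average rank (3+4)/2 = 3.5.
The 3 values of 14 occupy positions 5–7 → average rank 6.
Control values → pooled ranks: 14→6, 14→6, 10→8, 23→3.5, 41→2, 23→3.5
Rank sum = 6 + 6 + 8 + 3.5 + 2 + 3.5 = 29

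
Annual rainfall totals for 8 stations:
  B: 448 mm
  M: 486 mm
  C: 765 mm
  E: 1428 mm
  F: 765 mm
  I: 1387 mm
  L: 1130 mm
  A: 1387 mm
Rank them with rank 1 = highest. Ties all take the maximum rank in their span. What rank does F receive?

6

Sorted (descending): 1428, 1387, 1387, 1130, 765, 765, 486, 448
The 2 values of 1387 occupy positions 2–3 → each gets rank 3.
The 2 values of 765 occupy positions 5–6 → each gets rank 6.
F has value 765 mm → rank 6.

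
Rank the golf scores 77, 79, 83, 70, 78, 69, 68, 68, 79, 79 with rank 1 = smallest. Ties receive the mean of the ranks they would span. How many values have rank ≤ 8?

Sorted (ascending): 68, 68, 69, 70, 77, 78, 79, 79, 79, 83
The 2 values of 68 occupy positions 1–2 → average rank (1+2)/2 = 1.5.
The 3 values of 79 occupy positions 7–9 → average rank 8.
Ranks ≤ 8: {1.5, 1.5, 3, 4, 5, 6, 8, 8, 8} → 9 values.

9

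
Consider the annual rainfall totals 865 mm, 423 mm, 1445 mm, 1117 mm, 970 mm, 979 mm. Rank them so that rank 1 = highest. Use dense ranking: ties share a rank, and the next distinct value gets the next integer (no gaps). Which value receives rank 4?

Sorted (descending): 1445, 1117, 979, 970, 865, 423
No ties — each value takes its position as its rank.
Rank 4 → value 970.

970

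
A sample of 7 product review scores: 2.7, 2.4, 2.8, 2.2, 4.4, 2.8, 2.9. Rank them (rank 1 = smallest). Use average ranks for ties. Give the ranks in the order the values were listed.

3, 2, 4.5, 1, 7, 4.5, 6

Sorted (ascending): 2.2, 2.4, 2.7, 2.8, 2.8, 2.9, 4.4
The 2 values of 2.8 occupy positions 4–5 → average rank (4+5)/2 = 4.5.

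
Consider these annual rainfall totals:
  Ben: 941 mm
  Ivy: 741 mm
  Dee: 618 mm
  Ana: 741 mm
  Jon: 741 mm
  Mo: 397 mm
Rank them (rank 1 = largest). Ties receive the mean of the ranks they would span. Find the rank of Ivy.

3

Sorted (descending): 941, 741, 741, 741, 618, 397
The 3 values of 741 occupy positions 2–4 → average rank 3.
Ivy has value 741 mm → rank 3.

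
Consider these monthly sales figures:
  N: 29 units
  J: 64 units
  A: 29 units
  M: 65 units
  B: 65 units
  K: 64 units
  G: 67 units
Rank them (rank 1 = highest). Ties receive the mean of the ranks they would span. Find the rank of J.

4.5

Sorted (descending): 67, 65, 65, 64, 64, 29, 29
The 2 values of 65 occupy positions 2–3 → average rank (2+3)/2 = 2.5.
The 2 values of 64 occupy positions 4–5 → average rank (4+5)/2 = 4.5.
The 2 values of 29 occupy positions 6–7 → average rank (6+7)/2 = 6.5.
J has value 64 units → rank 4.5.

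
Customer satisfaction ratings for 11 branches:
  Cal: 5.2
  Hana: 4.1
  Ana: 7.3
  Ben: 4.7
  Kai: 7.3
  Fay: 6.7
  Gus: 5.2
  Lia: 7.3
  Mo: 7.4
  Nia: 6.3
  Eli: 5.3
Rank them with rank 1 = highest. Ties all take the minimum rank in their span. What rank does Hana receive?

Sorted (descending): 7.4, 7.3, 7.3, 7.3, 6.7, 6.3, 5.3, 5.2, 5.2, 4.7, 4.1
The 3 values of 7.3 occupy positions 2–4 → each gets rank 2.
The 2 values of 5.2 occupy positions 8–9 → each gets rank 8.
Hana has value 4.1 → rank 11.

11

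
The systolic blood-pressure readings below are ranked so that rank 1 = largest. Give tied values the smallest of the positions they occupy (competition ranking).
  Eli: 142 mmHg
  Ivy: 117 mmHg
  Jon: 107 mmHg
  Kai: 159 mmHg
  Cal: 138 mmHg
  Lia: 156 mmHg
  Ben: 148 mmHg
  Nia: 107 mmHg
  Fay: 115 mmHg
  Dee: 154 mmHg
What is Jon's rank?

Sorted (descending): 159, 156, 154, 148, 142, 138, 117, 115, 107, 107
The 2 values of 107 occupy positions 9–10 → each gets rank 9.
Jon has value 107 mmHg → rank 9.

9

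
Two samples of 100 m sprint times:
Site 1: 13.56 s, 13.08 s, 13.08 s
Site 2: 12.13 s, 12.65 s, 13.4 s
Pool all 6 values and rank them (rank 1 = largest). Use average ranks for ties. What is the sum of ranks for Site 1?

8

Sorted (descending): 13.56, 13.4, 13.08, 13.08, 12.65, 12.13
The 2 values of 13.08 occupy positions 3–4 → average rank (3+4)/2 = 3.5.
Site 1 values → pooled ranks: 13.56→1, 13.08→3.5, 13.08→3.5
Rank sum = 1 + 3.5 + 3.5 = 8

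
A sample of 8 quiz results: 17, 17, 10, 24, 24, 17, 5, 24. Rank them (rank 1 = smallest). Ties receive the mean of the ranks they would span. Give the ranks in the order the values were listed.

4, 4, 2, 7, 7, 4, 1, 7

Sorted (ascending): 5, 10, 17, 17, 17, 24, 24, 24
The 3 values of 17 occupy positions 3–5 → average rank 4.
The 3 values of 24 occupy positions 6–8 → average rank 7.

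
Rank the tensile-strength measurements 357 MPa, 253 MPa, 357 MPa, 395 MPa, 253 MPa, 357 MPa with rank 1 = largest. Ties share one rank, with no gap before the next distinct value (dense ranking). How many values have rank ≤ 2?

Sorted (descending): 395, 357, 357, 357, 253, 253
The 3 values of 357 share dense rank 2.
The 2 values of 253 share dense rank 3.
Remaining distinct values take the next consecutive integers.
Ranks ≤ 2: {1, 2, 2, 2} → 4 values.

4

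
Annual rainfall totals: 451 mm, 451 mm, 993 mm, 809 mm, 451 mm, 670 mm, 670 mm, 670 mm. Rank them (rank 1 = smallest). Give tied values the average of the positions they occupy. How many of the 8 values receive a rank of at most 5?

Sorted (ascending): 451, 451, 451, 670, 670, 670, 809, 993
The 3 values of 451 occupy positions 1–3 → average rank 2.
The 3 values of 670 occupy positions 4–6 → average rank 5.
Ranks ≤ 5: {2, 2, 2, 5, 5, 5} → 6 values.

6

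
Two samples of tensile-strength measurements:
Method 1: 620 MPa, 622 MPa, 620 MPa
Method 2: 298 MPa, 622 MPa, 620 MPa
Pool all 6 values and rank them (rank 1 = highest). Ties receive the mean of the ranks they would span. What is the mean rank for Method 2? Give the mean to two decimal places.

Sorted (descending): 622, 622, 620, 620, 620, 298
The 2 values of 622 occupy positions 1–2 → average rank (1+2)/2 = 1.5.
The 3 values of 620 occupy positions 3–5 → average rank 4.
Method 2 values → pooled ranks: 298→6, 622→1.5, 620→4
Mean rank = (6 + 1.5 + 4) / 3 = 3.83

3.83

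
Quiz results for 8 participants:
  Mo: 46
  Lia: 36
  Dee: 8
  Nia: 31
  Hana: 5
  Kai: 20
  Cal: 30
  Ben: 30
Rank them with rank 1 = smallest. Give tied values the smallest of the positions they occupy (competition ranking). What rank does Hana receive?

Sorted (ascending): 5, 8, 20, 30, 30, 31, 36, 46
The 2 values of 30 occupy positions 4–5 → each gets rank 4.
Hana has value 5 → rank 1.

1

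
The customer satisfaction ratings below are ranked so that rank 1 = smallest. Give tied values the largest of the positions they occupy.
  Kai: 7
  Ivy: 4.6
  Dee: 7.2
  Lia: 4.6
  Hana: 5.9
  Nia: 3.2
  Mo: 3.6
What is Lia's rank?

Sorted (ascending): 3.2, 3.6, 4.6, 4.6, 5.9, 7, 7.2
The 2 values of 4.6 occupy positions 3–4 → each gets rank 4.
Lia has value 4.6 → rank 4.

4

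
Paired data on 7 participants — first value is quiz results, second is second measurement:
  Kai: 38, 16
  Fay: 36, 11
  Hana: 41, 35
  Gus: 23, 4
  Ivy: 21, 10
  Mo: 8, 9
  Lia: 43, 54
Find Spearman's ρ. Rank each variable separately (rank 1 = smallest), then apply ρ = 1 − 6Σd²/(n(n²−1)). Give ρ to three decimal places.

Ranks of variable 1: 5, 4, 6, 3, 2, 1, 7
Ranks of variable 2: 5, 4, 6, 1, 3, 2, 7
d = r₁ − r₂: 0, 0, 0, 2, -1, -1, 0
d²: 0, 0, 0, 4, 1, 1, 0; Σd² = 6
ρ = 1 − 6·6/(7·48) = 1 − 36/336 = 0.893

0.893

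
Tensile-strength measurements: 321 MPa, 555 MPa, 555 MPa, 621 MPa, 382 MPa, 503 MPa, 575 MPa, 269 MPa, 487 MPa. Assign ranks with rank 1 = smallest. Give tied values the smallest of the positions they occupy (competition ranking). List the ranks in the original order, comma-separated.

2, 6, 6, 9, 3, 5, 8, 1, 4

Sorted (ascending): 269, 321, 382, 487, 503, 555, 555, 575, 621
The 2 values of 555 occupy positions 6–7 → each gets rank 6.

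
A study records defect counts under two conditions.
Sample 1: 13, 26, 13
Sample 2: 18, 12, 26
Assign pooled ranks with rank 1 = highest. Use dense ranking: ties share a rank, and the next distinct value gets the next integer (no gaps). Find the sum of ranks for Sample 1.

7

Sorted (descending): 26, 26, 18, 13, 13, 12
The 2 values of 26 share dense rank 1.
The 2 values of 13 share dense rank 3.
Remaining distinct values take the next consecutive integers.
Sample 1 values → pooled ranks: 13→3, 26→1, 13→3
Rank sum = 3 + 1 + 3 = 7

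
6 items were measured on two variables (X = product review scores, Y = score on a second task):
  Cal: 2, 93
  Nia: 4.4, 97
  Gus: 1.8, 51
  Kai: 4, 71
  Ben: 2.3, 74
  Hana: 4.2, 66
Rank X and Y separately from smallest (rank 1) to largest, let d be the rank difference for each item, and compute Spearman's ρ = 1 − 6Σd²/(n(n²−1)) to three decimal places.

0.429

Ranks of variable 1: 2, 6, 1, 4, 3, 5
Ranks of variable 2: 5, 6, 1, 3, 4, 2
d = r₁ − r₂: -3, 0, 0, 1, -1, 3
d²: 9, 0, 0, 1, 1, 9; Σd² = 20
ρ = 1 − 6·20/(6·35) = 1 − 120/210 = 0.429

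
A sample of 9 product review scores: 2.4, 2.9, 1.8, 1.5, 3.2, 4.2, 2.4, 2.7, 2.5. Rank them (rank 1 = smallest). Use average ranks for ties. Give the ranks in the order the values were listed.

3.5, 7, 2, 1, 8, 9, 3.5, 6, 5

Sorted (ascending): 1.5, 1.8, 2.4, 2.4, 2.5, 2.7, 2.9, 3.2, 4.2
The 2 values of 2.4 occupy positions 3–4 → average rank (3+4)/2 = 3.5.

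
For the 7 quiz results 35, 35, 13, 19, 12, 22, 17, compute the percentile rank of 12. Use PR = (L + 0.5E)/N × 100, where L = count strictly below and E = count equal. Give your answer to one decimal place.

7.1

N = 7.
Strictly below 12: 0. Equal to 12: 1.
PR = (0 + 0.5·1)/7 × 100 = 7.1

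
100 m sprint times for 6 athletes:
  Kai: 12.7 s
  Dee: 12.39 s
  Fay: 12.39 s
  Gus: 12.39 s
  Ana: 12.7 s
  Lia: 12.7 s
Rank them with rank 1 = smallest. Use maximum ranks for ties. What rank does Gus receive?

3

Sorted (ascending): 12.39, 12.39, 12.39, 12.7, 12.7, 12.7
The 3 values of 12.39 occupy positions 1–3 → each gets rank 3.
The 3 values of 12.7 occupy positions 4–6 → each gets rank 6.
Gus has value 12.39 s → rank 3.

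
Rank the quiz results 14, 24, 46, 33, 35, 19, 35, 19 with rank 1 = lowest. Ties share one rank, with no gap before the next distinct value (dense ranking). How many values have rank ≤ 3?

Sorted (ascending): 14, 19, 19, 24, 33, 35, 35, 46
The 2 values of 19 share dense rank 2.
The 2 values of 35 share dense rank 5.
Remaining distinct values take the next consecutive integers.
Ranks ≤ 3: {1, 2, 2, 3} → 4 values.

4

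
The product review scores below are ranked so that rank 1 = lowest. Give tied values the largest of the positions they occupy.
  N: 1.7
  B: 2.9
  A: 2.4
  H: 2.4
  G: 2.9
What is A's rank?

Sorted (ascending): 1.7, 2.4, 2.4, 2.9, 2.9
The 2 values of 2.4 occupy positions 2–3 → each gets rank 3.
The 2 values of 2.9 occupy positions 4–5 → each gets rank 5.
A has value 2.4 → rank 3.

3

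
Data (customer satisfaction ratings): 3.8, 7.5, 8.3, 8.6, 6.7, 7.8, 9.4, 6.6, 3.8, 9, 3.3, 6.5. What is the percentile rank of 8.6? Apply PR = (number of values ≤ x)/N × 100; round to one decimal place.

N = 12.
Strictly below 8.6: 9. Equal to 8.6: 1.
PR = 10/12 × 100 = 83.3

83.3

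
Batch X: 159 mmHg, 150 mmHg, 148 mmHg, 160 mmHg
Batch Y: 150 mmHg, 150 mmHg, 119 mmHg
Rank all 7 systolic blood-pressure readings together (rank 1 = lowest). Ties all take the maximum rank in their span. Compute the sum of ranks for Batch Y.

11

Sorted (ascending): 119, 148, 150, 150, 150, 159, 160
The 3 values of 150 occupy positions 3–5 → each gets rank 5.
Batch Y values → pooled ranks: 150→5, 150→5, 119→1
Rank sum = 5 + 5 + 1 = 11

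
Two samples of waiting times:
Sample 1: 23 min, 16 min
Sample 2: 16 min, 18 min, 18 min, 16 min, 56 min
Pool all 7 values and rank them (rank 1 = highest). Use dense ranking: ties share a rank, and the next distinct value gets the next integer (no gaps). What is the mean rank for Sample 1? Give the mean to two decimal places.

3.00

Sorted (descending): 56, 23, 18, 18, 16, 16, 16
The 2 values of 18 share dense rank 3.
The 3 values of 16 share dense rank 4.
Remaining distinct values take the next consecutive integers.
Sample 1 values → pooled ranks: 23→2, 16→4
Mean rank = (2 + 4) / 2 = 3.00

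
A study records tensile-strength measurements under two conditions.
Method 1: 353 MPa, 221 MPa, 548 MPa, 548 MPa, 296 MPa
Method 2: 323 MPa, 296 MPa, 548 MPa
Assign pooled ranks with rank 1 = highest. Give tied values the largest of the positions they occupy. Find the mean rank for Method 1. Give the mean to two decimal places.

Sorted (descending): 548, 548, 548, 353, 323, 296, 296, 221
The 3 values of 548 occupy positions 1–3 → each gets rank 3.
The 2 values of 296 occupy positions 6–7 → each gets rank 7.
Method 1 values → pooled ranks: 353→4, 221→8, 548→3, 548→3, 296→7
Mean rank = (4 + 8 + 3 + 3 + 7) / 5 = 5.00

5.00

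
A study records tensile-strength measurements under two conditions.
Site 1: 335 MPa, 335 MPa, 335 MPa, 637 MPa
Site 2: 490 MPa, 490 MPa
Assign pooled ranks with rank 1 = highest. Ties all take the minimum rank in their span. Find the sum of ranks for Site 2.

Sorted (descending): 637, 490, 490, 335, 335, 335
The 2 values of 490 occupy positions 2–3 → each gets rank 2.
The 3 values of 335 occupy positions 4–6 → each gets rank 4.
Site 2 values → pooled ranks: 490→2, 490→2
Rank sum = 2 + 2 = 4

4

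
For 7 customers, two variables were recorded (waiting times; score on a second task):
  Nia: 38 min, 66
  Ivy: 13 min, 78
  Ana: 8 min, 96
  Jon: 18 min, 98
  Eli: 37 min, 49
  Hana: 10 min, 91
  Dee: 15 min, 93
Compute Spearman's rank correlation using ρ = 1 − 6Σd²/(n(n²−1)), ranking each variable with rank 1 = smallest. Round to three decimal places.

-0.500

Ranks of variable 1: 7, 3, 1, 5, 6, 2, 4
Ranks of variable 2: 2, 3, 6, 7, 1, 4, 5
d = r₁ − r₂: 5, 0, -5, -2, 5, -2, -1
d²: 25, 0, 25, 4, 25, 4, 1; Σd² = 84
ρ = 1 − 6·84/(7·48) = 1 − 504/336 = -0.500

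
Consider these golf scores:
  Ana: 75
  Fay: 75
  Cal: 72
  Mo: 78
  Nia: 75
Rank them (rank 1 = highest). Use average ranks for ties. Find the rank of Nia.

3

Sorted (descending): 78, 75, 75, 75, 72
The 3 values of 75 occupy positions 2–4 → average rank 3.
Nia has value 75 → rank 3.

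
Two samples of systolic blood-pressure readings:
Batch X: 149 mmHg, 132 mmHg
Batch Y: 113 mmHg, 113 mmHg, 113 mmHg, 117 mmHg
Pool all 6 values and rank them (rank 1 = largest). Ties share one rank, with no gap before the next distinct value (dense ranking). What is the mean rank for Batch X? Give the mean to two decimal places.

Sorted (descending): 149, 132, 117, 113, 113, 113
The 3 values of 113 share dense rank 4.
Remaining distinct values take the next consecutive integers.
Batch X values → pooled ranks: 149→1, 132→2
Mean rank = (1 + 2) / 2 = 1.50

1.50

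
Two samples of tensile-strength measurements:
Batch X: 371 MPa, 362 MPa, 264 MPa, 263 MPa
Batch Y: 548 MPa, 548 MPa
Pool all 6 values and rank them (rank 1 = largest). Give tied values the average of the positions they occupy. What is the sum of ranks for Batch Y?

3

Sorted (descending): 548, 548, 371, 362, 264, 263
The 2 values of 548 occupy positions 1–2 → average rank (1+2)/2 = 1.5.
Batch Y values → pooled ranks: 548→1.5, 548→1.5
Rank sum = 1.5 + 1.5 = 3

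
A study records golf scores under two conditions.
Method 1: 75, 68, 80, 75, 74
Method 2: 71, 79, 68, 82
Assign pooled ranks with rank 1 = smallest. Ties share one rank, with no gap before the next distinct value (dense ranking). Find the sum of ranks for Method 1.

Sorted (ascending): 68, 68, 71, 74, 75, 75, 79, 80, 82
The 2 values of 68 share dense rank 1.
The 2 values of 75 share dense rank 4.
Remaining distinct values take the next consecutive integers.
Method 1 values → pooled ranks: 75→4, 68→1, 80→6, 75→4, 74→3
Rank sum = 4 + 1 + 6 + 4 + 3 = 18

18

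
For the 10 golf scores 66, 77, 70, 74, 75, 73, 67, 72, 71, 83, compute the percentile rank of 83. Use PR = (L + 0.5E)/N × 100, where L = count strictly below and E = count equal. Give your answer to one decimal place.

N = 10.
Strictly below 83: 9. Equal to 83: 1.
PR = (9 + 0.5·1)/10 × 100 = 95.0

95.0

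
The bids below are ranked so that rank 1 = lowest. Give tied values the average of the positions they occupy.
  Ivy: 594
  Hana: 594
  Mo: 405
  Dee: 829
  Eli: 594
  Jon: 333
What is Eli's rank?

4

Sorted (ascending): 333, 405, 594, 594, 594, 829
The 3 values of 594 occupy positions 3–5 → average rank 4.
Eli has value 594 → rank 4.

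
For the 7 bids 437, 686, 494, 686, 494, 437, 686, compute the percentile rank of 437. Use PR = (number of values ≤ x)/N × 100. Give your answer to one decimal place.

28.6

N = 7.
Strictly below 437: 0. Equal to 437: 2.
PR = 2/7 × 100 = 28.6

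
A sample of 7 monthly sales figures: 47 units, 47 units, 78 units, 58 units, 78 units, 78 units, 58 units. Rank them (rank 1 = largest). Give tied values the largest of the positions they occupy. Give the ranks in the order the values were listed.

Sorted (descending): 78, 78, 78, 58, 58, 47, 47
The 3 values of 78 occupy positions 1–3 → each gets rank 3.
The 2 values of 58 occupy positions 4–5 → each gets rank 5.
The 2 values of 47 occupy positions 6–7 → each gets rank 7.

7, 7, 3, 5, 3, 3, 5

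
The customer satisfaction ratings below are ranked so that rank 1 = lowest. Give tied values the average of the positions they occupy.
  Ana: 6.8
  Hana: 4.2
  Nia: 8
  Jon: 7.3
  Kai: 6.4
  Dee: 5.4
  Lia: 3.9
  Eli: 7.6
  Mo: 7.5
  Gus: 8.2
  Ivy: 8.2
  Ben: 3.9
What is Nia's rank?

10

Sorted (ascending): 3.9, 3.9, 4.2, 5.4, 6.4, 6.8, 7.3, 7.5, 7.6, 8, 8.2, 8.2
The 2 values of 3.9 occupy positions 1–2 → average rank (1+2)/2 = 1.5.
The 2 values of 8.2 occupy positions 11–12 → average rank (11+12)/2 = 11.5.
Nia has value 8 → rank 10.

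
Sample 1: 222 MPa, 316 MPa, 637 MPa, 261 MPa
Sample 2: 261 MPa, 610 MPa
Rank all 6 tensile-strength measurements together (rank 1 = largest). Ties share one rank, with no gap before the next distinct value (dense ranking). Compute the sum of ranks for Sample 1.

Sorted (descending): 637, 610, 316, 261, 261, 222
The 2 values of 261 share dense rank 4.
Remaining distinct values take the next consecutive integers.
Sample 1 values → pooled ranks: 222→5, 316→3, 637→1, 261→4
Rank sum = 5 + 3 + 1 + 4 = 13

13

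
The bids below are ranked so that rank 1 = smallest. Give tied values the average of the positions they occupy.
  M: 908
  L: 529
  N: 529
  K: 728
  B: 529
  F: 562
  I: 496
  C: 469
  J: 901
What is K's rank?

Sorted (ascending): 469, 496, 529, 529, 529, 562, 728, 901, 908
The 3 values of 529 occupy positions 3–5 → average rank 4.
K has value 728 → rank 7.

7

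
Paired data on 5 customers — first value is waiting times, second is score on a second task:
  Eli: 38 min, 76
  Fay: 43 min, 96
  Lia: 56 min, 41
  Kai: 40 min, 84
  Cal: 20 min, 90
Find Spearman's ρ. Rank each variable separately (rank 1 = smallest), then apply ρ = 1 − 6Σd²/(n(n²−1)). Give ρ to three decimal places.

-0.300

Ranks of variable 1: 2, 4, 5, 3, 1
Ranks of variable 2: 2, 5, 1, 3, 4
d = r₁ − r₂: 0, -1, 4, 0, -3
d²: 0, 1, 16, 0, 9; Σd² = 26
ρ = 1 − 6·26/(5·24) = 1 − 156/120 = -0.300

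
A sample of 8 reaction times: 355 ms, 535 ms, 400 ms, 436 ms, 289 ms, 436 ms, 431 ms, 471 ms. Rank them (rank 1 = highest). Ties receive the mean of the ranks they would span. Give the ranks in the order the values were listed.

Sorted (descending): 535, 471, 436, 436, 431, 400, 355, 289
The 2 values of 436 occupy positions 3–4 → average rank (3+4)/2 = 3.5.

7, 1, 6, 3.5, 8, 3.5, 5, 2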